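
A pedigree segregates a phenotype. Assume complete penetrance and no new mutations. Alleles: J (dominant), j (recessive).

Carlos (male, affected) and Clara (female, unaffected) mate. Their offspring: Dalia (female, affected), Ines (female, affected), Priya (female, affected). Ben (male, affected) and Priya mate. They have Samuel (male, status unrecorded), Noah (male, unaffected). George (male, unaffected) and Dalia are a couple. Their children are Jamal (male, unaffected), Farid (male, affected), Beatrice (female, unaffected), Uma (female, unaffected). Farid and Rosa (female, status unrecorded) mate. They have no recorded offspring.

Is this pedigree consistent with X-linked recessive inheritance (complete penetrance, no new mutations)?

Under X-linked recessive, Noah (unaffected, male) cannot arise from Ben (affected) × Priya (affected).

No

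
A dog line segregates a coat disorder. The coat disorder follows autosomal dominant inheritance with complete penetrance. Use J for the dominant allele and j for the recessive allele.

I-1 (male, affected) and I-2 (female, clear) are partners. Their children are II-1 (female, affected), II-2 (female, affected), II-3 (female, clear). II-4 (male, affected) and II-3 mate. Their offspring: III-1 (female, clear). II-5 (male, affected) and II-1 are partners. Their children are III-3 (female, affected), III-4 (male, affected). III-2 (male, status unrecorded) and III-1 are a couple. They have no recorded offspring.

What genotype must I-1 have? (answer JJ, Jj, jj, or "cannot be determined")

Jj

From phenotype alone, I-1 is JJ or Jj.
I-1 is affected so carries J and passed j to II-3 (jj), so I-1 is Jj.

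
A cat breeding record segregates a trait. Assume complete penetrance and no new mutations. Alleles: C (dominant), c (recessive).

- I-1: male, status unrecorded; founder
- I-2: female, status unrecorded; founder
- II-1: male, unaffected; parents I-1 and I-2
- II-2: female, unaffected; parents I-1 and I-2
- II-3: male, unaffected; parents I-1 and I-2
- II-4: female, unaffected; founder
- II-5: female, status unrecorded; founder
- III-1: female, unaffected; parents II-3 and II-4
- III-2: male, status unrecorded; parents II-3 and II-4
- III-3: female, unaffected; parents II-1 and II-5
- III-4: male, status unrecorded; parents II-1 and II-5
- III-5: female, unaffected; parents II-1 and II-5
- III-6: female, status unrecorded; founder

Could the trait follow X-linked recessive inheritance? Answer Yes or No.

A consistent assignment under X-linked recessive exists: I-1 X^C Y, I-2 X^C X^C, II-1 X^C Y, II-2 X^C X^C, II-3 X^C Y, II-4 X^C X^C, II-5 X^C X^C, III-1 X^C X^C, III-2 X^C Y, III-3 X^C X^C, III-4 X^C Y, III-5 X^C X^C, III-6 X^C X^C.
In this assignment every recorded phenotype matches its genotype and every non-founder's genotype is obtainable from its parents' genotypes, so the pedigree is consistent.

Yes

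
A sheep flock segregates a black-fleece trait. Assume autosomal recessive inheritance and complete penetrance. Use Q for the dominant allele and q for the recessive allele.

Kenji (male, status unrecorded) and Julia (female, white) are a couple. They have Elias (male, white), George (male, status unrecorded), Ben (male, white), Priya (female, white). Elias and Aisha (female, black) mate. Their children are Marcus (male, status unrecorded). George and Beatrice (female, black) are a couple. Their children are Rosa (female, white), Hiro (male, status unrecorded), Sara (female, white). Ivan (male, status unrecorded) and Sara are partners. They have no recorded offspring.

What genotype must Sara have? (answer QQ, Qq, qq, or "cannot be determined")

From phenotype alone, Sara is QQ or Qq.
Sara is white so carries Q and received q from Beatrice (qq), so Sara is Qq.

Qq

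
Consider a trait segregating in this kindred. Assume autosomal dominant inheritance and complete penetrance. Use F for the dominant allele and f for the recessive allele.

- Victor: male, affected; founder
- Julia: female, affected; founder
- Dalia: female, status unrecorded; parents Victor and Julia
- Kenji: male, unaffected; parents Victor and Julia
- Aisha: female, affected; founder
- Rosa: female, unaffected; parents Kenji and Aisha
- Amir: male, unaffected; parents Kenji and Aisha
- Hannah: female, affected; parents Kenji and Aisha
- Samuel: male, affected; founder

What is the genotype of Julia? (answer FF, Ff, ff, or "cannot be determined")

Ff

From phenotype alone, Julia is FF or Ff.
Julia is affected so carries F and passed f to Kenji (ff), so Julia is Ff.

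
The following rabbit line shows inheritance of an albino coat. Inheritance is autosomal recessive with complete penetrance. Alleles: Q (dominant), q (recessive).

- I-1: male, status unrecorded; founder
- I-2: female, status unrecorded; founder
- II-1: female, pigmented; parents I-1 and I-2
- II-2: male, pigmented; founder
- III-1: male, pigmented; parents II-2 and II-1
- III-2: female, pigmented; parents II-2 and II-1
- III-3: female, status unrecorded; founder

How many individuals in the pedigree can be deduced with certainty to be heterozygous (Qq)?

No individual's genotype is forced to Qq by the pedigree, so the count is 0.

0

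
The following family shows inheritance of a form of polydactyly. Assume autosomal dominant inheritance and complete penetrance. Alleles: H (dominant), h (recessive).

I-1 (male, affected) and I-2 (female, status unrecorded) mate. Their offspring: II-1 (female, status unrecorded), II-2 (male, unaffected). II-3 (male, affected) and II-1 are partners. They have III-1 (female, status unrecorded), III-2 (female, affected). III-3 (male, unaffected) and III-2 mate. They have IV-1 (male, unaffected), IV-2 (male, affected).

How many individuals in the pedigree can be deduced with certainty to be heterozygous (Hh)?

3

Obligate heterozygotes: I-1 is affected so carries H and passed h to II-2 (hh), so I-1 is Hh; III-2 is affected so carries H and passed h to IV-1 (hh), so III-2 is Hh; IV-2 is affected so carries H and received h from III-3 (hh), so IV-2 is Hh.
Every other individual is either homozygous by phenotype or has at least one consistent homozygous assignment, so the count is 3.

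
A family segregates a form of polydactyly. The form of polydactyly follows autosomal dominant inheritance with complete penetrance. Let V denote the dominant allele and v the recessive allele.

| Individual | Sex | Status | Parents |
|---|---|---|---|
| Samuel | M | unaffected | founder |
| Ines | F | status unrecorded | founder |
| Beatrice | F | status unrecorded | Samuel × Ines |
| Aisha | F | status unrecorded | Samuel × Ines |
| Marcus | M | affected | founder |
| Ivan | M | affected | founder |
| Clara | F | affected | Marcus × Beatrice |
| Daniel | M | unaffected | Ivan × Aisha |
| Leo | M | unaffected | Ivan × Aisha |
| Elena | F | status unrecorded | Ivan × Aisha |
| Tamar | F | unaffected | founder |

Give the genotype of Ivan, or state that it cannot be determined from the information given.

Vv

From phenotype alone, Ivan is VV or Vv.
Ivan is affected so carries V and passed v to Daniel (vv), so Ivan is Vv.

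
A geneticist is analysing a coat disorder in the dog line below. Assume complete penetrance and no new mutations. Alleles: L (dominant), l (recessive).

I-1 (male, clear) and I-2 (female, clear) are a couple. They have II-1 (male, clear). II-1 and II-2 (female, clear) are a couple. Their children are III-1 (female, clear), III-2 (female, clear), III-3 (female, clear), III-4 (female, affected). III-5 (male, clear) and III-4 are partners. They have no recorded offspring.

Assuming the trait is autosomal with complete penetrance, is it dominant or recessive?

II-1 and II-2 are both clear yet have an affected child III-4. Under dominance, an affected child requires at least one affected parent, so the trait cannot be dominant.

recessive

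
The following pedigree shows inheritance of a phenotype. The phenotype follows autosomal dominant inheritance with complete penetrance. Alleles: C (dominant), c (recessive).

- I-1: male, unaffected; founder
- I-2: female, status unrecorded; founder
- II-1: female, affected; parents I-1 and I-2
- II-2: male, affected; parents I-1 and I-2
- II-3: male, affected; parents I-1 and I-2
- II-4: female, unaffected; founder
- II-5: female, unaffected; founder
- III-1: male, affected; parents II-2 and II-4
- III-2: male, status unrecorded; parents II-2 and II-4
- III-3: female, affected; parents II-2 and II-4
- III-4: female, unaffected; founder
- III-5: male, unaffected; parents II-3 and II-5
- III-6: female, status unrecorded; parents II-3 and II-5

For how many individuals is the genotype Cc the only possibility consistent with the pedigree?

5

Obligate heterozygotes: II-1 is affected so carries C and received c from I-1 (cc), so II-1 is Cc; II-2 is affected so carries C and received c from I-1 (cc), so II-2 is Cc; II-3 is affected so carries C and received c from I-1 (cc), so II-3 is Cc; III-1 is affected so carries C and received c from II-4 (cc), so III-1 is Cc; III-3 is affected so carries C and received c from II-4 (cc), so III-3 is Cc.
Every other individual is either homozygous by phenotype or has at least one consistent homozygous assignment, so the count is 5.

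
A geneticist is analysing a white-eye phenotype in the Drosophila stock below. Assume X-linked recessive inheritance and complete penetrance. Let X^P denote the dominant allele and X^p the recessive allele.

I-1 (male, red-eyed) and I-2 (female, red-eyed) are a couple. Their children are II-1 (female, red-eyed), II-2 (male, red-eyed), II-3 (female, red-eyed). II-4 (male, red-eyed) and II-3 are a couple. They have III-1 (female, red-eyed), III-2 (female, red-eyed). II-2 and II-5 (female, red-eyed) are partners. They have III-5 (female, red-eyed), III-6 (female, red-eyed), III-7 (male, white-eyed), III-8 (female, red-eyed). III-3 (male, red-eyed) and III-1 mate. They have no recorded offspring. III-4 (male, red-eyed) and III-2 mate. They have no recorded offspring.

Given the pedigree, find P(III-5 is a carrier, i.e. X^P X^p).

II-2 is red-eyed, so II-2 is X^P Y.
II-5 is red-eyed so carries P and passed p to III-7 (X^p Y), so II-5 is X^P X^p.
Their cross gives offspring ratios 1/2 X^P X^P : 1/2 X^P X^p. Conditioning on III-5 being red-eyed, P(X^P X^p) = 1/2 / 1 = 1/2.

1/2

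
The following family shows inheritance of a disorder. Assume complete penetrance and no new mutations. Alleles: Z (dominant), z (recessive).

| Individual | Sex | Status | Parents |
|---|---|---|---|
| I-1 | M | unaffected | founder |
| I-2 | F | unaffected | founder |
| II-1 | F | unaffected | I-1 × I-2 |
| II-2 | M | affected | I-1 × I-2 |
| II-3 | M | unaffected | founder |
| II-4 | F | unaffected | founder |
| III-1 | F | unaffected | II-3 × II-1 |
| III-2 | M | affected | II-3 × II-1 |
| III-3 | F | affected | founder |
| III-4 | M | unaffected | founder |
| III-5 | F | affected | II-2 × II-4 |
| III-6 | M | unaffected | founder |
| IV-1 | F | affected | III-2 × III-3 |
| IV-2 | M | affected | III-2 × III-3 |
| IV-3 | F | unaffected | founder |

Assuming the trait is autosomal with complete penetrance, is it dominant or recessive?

I-1 and I-2 are both unaffected yet have an affected child II-2. Under dominance, an affected child requires at least one affected parent, so the trait cannot be dominant.

recessive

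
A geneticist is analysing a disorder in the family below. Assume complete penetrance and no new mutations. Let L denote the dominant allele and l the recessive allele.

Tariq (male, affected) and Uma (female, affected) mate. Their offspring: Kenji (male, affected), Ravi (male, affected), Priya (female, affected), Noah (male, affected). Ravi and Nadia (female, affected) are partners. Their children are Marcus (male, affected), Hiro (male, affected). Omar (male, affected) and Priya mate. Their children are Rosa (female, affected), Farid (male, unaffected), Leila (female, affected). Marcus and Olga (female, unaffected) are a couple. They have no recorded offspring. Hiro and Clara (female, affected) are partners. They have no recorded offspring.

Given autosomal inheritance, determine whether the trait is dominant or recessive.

dominant

Omar and Priya are both affected yet have an unaffected child Farid. Under a recessive model two affected parents are homozygous and every child would be affected, so the trait cannot be recessive.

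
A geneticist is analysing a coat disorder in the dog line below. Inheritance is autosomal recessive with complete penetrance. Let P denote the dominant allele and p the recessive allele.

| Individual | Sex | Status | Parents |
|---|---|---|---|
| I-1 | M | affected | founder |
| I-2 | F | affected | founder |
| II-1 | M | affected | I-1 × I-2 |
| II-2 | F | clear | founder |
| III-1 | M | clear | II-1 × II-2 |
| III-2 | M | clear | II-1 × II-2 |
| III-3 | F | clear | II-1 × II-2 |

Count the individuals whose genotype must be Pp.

Obligate heterozygotes: III-1 is clear so carries P and received p from II-1 (pp), so III-1 is Pp; III-2 is clear so carries P and received p from II-1 (pp), so III-2 is Pp; III-3 is clear so carries P and received p from II-1 (pp), so III-3 is Pp.
Every other individual is either homozygous by phenotype or has at least one consistent homozygous assignment, so the count is 3.

3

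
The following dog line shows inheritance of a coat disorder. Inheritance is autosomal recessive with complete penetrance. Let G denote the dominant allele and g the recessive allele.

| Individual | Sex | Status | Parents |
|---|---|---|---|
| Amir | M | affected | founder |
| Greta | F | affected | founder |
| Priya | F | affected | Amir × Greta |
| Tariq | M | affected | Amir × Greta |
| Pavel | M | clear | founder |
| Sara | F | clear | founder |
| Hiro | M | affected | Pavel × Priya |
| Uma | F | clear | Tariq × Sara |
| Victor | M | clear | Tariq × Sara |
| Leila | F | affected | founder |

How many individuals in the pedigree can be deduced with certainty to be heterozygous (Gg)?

Obligate heterozygotes: Pavel is clear so carries G and passed g to Hiro (gg), so Pavel is Gg; Uma is clear so carries G and received g from Tariq (gg), so Uma is Gg; Victor is clear so carries G and received g from Tariq (gg), so Victor is Gg.
Every other individual is either homozygous by phenotype or has at least one consistent homozygous assignment, so the count is 3.

3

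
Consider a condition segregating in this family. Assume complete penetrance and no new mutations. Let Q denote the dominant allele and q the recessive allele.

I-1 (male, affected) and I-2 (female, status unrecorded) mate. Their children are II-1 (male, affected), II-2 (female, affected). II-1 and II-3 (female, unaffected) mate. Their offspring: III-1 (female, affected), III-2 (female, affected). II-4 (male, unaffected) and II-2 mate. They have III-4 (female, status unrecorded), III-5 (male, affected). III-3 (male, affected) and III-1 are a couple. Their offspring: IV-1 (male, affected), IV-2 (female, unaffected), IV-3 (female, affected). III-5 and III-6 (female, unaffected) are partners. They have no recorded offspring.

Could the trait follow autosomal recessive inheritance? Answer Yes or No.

No

Under autosomal recessive, IV-2 (unaffected, female) cannot arise from III-3 (affected) × III-1 (affected).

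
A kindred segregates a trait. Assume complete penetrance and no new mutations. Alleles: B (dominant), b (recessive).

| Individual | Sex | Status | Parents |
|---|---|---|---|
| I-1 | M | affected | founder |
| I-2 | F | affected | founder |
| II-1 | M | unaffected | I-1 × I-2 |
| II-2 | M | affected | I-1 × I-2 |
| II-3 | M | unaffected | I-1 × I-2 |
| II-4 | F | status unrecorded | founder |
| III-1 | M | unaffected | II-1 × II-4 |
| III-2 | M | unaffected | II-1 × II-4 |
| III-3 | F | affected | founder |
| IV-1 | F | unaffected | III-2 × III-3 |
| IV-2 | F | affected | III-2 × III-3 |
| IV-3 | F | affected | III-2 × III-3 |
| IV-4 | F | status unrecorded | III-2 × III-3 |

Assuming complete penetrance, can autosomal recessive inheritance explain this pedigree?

No

Under autosomal recessive, II-1 (unaffected, male) cannot arise from I-1 (affected) × I-2 (affected).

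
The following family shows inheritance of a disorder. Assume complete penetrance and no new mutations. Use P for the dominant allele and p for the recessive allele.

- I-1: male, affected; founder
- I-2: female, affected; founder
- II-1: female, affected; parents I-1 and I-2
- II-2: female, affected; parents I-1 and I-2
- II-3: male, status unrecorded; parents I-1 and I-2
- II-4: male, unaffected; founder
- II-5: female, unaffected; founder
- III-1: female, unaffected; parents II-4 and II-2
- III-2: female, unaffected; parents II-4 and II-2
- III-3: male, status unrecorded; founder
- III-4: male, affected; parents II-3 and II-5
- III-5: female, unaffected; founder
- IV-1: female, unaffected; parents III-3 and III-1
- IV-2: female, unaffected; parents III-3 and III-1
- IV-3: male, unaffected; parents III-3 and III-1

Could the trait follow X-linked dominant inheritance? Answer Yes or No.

No

Under X-linked dominant, III-4 (affected, male) cannot arise from II-3 (unrecorded) × II-5 (unaffected).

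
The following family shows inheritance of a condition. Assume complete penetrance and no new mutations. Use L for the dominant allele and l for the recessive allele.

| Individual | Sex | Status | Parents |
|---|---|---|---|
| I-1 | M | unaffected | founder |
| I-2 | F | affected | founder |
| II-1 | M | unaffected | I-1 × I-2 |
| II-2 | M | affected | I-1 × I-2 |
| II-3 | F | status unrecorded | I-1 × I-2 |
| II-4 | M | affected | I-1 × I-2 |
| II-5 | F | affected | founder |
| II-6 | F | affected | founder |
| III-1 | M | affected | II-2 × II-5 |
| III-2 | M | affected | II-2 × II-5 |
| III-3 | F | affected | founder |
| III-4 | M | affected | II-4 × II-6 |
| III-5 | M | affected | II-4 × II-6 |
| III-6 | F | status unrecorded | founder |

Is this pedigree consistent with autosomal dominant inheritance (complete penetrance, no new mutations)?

A consistent assignment under autosomal dominant exists: I-1 ll, I-2 Ll, II-1 ll, II-2 Ll, II-3 Ll, II-4 Ll, II-5 LL, II-6 LL, III-1 LL, III-2 LL, III-3 LL, III-4 LL, III-5 LL, III-6 LL.
In this assignment every recorded phenotype matches its genotype and every non-founder's genotype is obtainable from its parents' genotypes, so the pedigree is consistent.

Yes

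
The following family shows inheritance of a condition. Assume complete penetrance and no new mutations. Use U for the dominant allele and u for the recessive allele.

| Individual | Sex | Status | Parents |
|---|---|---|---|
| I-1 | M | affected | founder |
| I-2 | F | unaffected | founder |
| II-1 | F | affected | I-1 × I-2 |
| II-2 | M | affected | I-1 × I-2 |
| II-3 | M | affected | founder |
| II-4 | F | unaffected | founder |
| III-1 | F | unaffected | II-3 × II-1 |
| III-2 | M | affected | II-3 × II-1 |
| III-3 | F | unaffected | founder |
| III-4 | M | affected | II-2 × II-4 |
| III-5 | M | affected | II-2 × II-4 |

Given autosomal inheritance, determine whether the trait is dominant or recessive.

dominant

II-3 and II-1 are both affected yet have an unaffected child III-1. Under a recessive model two affected parents are homozygous and every child would be affected, so the trait cannot be recessive.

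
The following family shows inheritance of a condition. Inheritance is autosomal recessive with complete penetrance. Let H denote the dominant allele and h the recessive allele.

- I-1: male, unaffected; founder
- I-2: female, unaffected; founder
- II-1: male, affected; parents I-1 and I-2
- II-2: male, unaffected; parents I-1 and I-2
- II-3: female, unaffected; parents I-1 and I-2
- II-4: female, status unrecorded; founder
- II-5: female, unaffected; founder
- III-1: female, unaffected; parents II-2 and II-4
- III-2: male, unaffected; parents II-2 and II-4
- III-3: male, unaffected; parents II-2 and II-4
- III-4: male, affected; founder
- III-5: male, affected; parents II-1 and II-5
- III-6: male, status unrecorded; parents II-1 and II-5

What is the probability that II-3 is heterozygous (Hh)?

I-1 is unaffected so carries H and passed h to II-1 (hh), so I-1 is Hh.
I-2 is unaffected so carries H and passed h to II-1 (hh), so I-2 is Hh.
Their cross gives offspring ratios 1/4 HH : 1/2 Hh : 1/4 hh. Conditioning on II-3 being unaffected, P(Hh) = 1/2 / 3/4 = 2/3.

2/3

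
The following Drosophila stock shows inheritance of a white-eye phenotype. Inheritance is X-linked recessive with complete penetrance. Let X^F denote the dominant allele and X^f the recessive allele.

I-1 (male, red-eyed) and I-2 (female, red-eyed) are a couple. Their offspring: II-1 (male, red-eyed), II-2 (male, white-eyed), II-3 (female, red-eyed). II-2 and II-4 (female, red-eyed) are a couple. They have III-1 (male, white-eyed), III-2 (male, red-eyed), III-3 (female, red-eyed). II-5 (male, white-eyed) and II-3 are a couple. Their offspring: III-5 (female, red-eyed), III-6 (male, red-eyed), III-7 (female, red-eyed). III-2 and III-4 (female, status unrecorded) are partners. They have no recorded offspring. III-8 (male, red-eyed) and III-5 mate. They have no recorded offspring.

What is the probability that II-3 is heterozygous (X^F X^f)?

I-1 is red-eyed, so I-1 is X^F Y.
I-2 is red-eyed so carries F and passed f to II-2 (X^f Y), so I-2 is X^F X^f.
Their cross gives offspring ratios 1/2 X^F X^F : 1/2 X^F X^f. Conditioning on II-3 being red-eyed, P(X^F X^f) = 1/2 / 1 = 1/2 before taking II-3's own offspring into account.
II-5 is white-eyed, so II-5 is X^f Y.
Now use II-3's offspring. Probability of each recorded status — red-eyed daughter III-5: 1/2 if II-3 is X^F X^f, 1 if X^F X^F; red-eyed son III-6: 1/2 if II-3 is X^F X^f, 1 if X^F X^F; red-eyed daughter III-7: 1/2 if II-3 is X^F X^f, 1 if X^F X^F.
Bayes: P(X^F X^f) = 1/2·1/8 / (1/2·1/8 + 1/2·1) = 1/9.

1/9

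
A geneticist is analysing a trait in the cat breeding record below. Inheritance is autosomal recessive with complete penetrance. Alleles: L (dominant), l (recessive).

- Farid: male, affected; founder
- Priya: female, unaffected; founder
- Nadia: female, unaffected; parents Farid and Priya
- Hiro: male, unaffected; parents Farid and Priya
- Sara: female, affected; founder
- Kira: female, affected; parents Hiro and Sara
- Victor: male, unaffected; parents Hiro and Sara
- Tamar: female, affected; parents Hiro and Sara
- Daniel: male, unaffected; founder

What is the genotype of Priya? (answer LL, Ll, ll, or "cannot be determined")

Priya's phenotype allows LL or Ll, and no parent or child forces a single allele at both positions; consistent genotype assignments exist with Priya as LL or Ll.

cannot be determined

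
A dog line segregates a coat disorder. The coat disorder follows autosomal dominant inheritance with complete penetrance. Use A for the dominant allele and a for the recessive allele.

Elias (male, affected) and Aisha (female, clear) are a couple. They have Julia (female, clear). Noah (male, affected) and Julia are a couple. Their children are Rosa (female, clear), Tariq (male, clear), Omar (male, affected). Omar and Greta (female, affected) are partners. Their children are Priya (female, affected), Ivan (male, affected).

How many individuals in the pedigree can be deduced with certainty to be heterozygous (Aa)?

Obligate heterozygotes: Elias is affected so carries A and passed a to Julia (aa), so Elias is Aa; Noah is affected so carries A and passed a to Rosa (aa), so Noah is Aa; Omar is affected so carries A and received a from Julia (aa), so Omar is Aa.
Every other individual is either homozygous by phenotype or has at least one consistent homozygous assignment, so the count is 3.

3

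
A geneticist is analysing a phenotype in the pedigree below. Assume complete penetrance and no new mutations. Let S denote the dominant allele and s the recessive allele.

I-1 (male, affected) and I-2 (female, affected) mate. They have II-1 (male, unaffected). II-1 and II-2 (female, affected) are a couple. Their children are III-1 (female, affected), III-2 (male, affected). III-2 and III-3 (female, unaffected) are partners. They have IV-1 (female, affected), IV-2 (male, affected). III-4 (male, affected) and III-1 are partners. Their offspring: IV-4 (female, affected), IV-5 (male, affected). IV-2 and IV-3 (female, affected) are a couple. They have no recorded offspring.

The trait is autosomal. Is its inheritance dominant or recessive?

dominant

I-1 and I-2 are both affected yet have an unaffected child II-1. Under a recessive model two affected parents are homozygous and every child would be affected, so the trait cannot be recessive.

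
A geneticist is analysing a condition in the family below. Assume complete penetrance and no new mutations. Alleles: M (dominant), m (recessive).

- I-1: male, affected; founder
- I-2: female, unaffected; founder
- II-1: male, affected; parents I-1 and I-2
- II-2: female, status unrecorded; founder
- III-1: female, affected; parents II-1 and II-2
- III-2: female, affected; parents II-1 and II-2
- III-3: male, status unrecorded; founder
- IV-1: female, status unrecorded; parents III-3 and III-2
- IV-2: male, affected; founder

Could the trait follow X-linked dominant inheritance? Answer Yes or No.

No

Under X-linked dominant, II-1 (affected, male) cannot arise from I-1 (affected) × I-2 (unaffected).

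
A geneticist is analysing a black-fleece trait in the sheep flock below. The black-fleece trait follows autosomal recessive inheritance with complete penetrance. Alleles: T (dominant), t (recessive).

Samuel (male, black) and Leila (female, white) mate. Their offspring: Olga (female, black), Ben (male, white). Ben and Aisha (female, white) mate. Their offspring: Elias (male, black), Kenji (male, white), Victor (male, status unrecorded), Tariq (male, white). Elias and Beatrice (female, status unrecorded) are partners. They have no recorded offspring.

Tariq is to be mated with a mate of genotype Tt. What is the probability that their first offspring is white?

5/6

Ben is white so carries T and received t from Samuel (tt), so Ben is Tt.
Aisha is white so carries T and passed t to Elias (tt), so Aisha is Tt.
Tariq is a white offspring of Ben (Tt) × Aisha (Tt), whose cross gives 1/4 TT : 1/2 Tt : 1/4 tt; conditioning on being white, Tariq is TT with probability 1/3, Tt with probability 2/3.
Summing over parental genotype combinations, P(offspring is white) = 1/3·1 + 2/3·3/4 = 5/6.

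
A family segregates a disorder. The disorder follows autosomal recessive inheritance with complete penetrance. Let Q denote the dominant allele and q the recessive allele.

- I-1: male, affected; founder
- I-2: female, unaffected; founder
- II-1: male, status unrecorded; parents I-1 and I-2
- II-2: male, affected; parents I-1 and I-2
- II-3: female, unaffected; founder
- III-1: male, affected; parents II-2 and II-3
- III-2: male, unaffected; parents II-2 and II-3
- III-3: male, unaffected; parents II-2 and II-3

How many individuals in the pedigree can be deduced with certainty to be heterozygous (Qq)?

Obligate heterozygotes: I-2 is unaffected so carries Q and passed q to II-2 (qq), so I-2 is Qq; II-3 is unaffected so carries Q and passed q to III-1 (qq), so II-3 is Qq; III-2 is unaffected so carries Q and received q from II-2 (qq), so III-2 is Qq; III-3 is unaffected so carries Q and received q from II-2 (qq), so III-3 is Qq.
Every other individual is either homozygous by phenotype or has at least one consistent homozygous assignment, so the count is 4.

4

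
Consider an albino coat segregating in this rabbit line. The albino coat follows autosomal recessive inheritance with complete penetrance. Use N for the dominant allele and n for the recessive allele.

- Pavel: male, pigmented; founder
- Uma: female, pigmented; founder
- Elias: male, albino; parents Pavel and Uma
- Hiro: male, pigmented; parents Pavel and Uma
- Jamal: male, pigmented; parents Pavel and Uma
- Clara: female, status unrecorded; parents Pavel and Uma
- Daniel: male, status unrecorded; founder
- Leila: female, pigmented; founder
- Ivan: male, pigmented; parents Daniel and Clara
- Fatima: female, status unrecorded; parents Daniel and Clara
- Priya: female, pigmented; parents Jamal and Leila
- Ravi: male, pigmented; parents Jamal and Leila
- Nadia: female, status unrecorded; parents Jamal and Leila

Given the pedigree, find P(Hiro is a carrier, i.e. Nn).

Pavel is pigmented so carries N and passed n to Elias (nn), so Pavel is Nn.
Uma is pigmented so carries N and passed n to Elias (nn), so Uma is Nn.
Their cross gives offspring ratios 1/4 NN : 1/2 Nn : 1/4 nn. Conditioning on Hiro being pigmented, P(Nn) = 1/2 / 3/4 = 2/3.

2/3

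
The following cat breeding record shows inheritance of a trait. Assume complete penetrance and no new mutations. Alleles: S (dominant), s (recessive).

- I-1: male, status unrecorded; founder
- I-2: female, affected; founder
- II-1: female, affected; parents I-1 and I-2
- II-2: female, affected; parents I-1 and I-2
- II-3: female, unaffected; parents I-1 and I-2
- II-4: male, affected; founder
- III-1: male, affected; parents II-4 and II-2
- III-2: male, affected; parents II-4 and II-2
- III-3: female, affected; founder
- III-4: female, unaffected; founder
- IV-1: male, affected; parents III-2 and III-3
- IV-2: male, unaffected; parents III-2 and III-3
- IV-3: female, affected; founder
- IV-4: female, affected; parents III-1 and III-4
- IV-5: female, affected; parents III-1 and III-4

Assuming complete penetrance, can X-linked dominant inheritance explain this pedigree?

A consistent assignment under X-linked dominant exists: I-1 X^s Y, I-2 X^S X^s, II-1 X^S X^s, II-2 X^S X^s, II-3 X^s X^s, II-4 X^S Y, III-1 X^S Y, III-2 X^S Y, III-3 X^S X^s, III-4 X^s X^s, IV-1 X^S Y, IV-2 X^s Y, IV-3 X^S X^S, IV-4 X^S X^s, IV-5 X^S X^s.
In this assignment every recorded phenotype matches its genotype and every non-founder's genotype is obtainable from its parents' genotypes, so the pedigree is consistent.

Yes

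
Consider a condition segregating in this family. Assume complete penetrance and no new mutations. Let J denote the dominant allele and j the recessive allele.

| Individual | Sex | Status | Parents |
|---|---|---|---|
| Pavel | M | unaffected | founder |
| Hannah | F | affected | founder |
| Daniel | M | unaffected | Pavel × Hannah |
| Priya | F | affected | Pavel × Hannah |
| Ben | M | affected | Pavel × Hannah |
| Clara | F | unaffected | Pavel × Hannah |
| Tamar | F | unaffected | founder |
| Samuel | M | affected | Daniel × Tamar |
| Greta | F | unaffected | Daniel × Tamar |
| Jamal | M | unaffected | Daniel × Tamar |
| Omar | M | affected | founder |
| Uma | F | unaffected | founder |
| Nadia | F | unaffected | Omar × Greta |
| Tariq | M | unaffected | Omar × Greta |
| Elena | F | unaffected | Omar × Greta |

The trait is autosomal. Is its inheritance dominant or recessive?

Daniel and Tamar are both unaffected yet have an affected child Samuel. Under dominance, an affected child requires at least one affected parent, so the trait cannot be dominant.

recessive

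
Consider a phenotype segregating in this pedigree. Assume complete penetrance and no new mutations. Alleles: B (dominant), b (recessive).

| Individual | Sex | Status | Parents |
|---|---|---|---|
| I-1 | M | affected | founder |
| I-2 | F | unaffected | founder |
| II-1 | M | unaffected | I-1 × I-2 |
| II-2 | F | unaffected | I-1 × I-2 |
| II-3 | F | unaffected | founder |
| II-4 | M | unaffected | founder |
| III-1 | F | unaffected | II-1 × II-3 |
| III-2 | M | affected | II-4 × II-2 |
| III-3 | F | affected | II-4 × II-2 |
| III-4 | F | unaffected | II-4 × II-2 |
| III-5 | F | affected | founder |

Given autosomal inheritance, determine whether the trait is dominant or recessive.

II-4 and II-2 are both unaffected yet have an affected child III-2. Under dominance, an affected child requires at least one affected parent, so the trait cannot be dominant.

recessive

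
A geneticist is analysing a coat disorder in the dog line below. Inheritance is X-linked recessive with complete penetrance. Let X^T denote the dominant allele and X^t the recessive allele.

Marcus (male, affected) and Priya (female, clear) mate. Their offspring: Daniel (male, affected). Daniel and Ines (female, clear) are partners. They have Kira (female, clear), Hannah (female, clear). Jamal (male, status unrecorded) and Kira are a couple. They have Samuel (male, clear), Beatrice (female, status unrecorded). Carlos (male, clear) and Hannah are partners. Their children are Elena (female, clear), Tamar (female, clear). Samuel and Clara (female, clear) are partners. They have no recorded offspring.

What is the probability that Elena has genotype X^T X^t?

Carlos is clear, so Carlos is X^T Y.
Hannah is clear so carries T and received t from Daniel (X^t Y), so Hannah is X^T X^t.
Their cross gives offspring ratios 1/2 X^T X^T : 1/2 X^T X^t. Conditioning on Elena being clear, P(X^T X^t) = 1/2 / 1 = 1/2.

1/2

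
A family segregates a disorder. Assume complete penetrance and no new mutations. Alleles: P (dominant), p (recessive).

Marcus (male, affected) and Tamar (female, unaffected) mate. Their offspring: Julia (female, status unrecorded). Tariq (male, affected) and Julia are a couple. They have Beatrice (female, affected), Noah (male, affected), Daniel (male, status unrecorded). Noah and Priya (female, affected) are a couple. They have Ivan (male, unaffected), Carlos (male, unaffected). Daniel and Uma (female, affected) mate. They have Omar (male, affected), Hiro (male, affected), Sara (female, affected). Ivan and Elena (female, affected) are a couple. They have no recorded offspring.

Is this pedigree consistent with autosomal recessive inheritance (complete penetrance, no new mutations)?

No

Under autosomal recessive, Ivan (unaffected, male) cannot arise from Noah (affected) × Priya (affected).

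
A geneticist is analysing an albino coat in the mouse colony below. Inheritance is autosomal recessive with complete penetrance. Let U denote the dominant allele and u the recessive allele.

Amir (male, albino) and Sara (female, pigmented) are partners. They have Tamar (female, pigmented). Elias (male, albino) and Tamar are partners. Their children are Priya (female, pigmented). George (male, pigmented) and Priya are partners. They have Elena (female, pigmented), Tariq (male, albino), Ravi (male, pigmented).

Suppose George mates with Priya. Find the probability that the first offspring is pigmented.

3/4

George is pigmented so carries U and passed u to Tariq (uu), so George is Uu.
Priya is pigmented so carries U and received u from Elias (uu), so Priya is Uu.
The cross gives 1/4 UU : 1/2 Uu : 1/4 uu, so P(offspring is pigmented) = 3/4.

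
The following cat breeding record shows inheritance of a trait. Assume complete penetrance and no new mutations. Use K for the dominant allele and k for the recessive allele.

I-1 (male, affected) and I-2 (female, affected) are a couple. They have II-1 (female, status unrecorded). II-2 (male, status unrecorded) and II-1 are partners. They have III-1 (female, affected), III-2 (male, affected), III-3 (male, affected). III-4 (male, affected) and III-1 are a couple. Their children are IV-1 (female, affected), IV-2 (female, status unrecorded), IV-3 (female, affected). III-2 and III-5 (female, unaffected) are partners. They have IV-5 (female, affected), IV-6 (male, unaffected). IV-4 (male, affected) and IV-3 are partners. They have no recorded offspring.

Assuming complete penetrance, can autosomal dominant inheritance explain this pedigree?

Yes

A consistent assignment under autosomal dominant exists: I-1 KK, I-2 KK, II-1 KK, II-2 Kk, III-1 KK, III-2 Kk, III-3 KK, III-4 KK, III-5 kk, IV-1 KK, IV-2 KK, IV-3 KK, IV-4 KK, IV-5 Kk, IV-6 kk.
In this assignment every recorded phenotype matches its genotype and every non-founder's genotype is obtainable from its parents' genotypes, so the pedigree is consistent.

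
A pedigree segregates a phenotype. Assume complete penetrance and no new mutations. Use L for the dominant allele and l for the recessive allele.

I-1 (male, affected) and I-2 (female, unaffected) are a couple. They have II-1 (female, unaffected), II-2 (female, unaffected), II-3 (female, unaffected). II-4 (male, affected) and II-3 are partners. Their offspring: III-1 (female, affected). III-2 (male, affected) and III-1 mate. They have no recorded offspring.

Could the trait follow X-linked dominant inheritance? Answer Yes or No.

Under X-linked dominant, II-1 (unaffected, female) cannot arise from I-1 (affected) × I-2 (unaffected).

No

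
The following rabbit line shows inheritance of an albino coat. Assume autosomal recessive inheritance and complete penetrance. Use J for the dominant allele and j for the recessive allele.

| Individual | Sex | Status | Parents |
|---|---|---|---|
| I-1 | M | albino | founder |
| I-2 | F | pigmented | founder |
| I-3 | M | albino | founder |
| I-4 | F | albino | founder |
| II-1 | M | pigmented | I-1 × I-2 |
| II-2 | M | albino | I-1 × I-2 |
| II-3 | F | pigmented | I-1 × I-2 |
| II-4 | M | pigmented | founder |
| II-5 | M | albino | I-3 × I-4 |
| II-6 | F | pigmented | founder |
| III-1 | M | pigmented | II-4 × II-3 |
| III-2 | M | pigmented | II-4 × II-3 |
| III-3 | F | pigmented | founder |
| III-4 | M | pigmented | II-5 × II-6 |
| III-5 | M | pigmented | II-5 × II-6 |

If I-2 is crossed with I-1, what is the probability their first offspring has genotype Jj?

1/2

I-2 is pigmented so carries J and passed j to II-2 (jj), so I-2 is Jj.
I-1 is albino, so I-1 is jj.
The cross gives 1/2 Jj : 1/2 jj, so P(offspring has genotype Jj) = 1/2.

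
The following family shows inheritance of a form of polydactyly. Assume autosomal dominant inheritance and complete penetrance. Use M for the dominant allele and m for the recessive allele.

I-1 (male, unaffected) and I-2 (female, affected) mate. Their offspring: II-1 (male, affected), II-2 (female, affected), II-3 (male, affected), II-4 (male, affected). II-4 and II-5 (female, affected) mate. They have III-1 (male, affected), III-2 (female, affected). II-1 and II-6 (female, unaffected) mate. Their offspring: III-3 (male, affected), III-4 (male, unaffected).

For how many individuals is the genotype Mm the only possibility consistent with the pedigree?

Obligate heterozygotes: II-1 is affected so carries M and received m from I-1 (mm), so II-1 is Mm; II-2 is affected so carries M and received m from I-1 (mm), so II-2 is Mm; II-3 is affected so carries M and received m from I-1 (mm), so II-3 is Mm; II-4 is affected so carries M and received m from I-1 (mm), so II-4 is Mm; III-3 is affected so carries M and received m from II-6 (mm), so III-3 is Mm.
Every other individual is either homozygous by phenotype or has at least one consistent homozygous assignment, so the count is 5.

5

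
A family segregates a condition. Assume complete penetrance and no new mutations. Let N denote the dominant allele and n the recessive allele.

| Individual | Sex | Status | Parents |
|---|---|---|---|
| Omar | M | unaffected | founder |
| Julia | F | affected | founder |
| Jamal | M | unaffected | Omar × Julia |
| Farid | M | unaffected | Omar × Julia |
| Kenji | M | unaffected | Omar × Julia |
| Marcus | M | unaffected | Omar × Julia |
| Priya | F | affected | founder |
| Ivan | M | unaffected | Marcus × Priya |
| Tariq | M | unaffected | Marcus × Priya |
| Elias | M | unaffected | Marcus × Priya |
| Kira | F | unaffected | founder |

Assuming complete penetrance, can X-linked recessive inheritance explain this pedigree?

No

Under X-linked recessive, Jamal (unaffected, male) cannot arise from Omar (unaffected) × Julia (affected).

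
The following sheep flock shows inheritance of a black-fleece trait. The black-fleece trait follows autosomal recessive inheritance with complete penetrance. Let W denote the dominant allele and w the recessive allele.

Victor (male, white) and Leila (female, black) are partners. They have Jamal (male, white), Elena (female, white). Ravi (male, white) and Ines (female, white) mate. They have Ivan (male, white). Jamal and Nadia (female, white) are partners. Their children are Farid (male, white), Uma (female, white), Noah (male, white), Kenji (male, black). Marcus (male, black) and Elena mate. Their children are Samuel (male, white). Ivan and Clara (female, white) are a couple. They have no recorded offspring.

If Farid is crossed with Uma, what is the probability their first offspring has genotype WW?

Jamal is white so carries W and received w from Leila (ww), so Jamal is Ww.
Nadia is white so carries W and passed w to Kenji (ww), so Nadia is Ww.
Farid is a white offspring of Jamal (Ww) × Nadia (Ww), whose cross gives 1/4 WW : 1/2 Ww : 1/4 ww; conditioning on being white, Farid is WW with probability 1/3, Ww with probability 2/3.
Uma is a white offspring of Jamal (Ww) × Nadia (Ww), whose cross gives 1/4 WW : 1/2 Ww : 1/4 ww; conditioning on being white, Uma is WW with probability 1/3, Ww with probability 2/3.
Summing over parental genotype combinations, P(offspring has genotype WW) = 1/9·1 + 2/9·1/2 + 2/9·1/2 + 4/9·1/4 = 4/9.

4/9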